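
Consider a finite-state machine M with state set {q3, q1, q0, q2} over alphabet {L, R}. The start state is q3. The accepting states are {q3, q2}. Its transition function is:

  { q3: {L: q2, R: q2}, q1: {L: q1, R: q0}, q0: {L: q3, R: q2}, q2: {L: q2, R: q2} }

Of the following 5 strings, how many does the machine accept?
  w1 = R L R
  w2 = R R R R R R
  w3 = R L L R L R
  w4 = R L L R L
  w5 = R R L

5

w1:
  start at q3
  read 'R': q3 → q2
  read 'L': q2 → q2
  read 'R': q2 → q2
  end q2, accepted
w2:
  start at q3
  read 'R': q3 → q2
  read 'R': q2 → q2
  read 'R': q2 → q2
  read 'R': q2 → q2
  read 'R': q2 → q2
  read 'R': q2 → q2
  end q2, accepted
w3:
  start at q3
  read 'R': q3 → q2
  read 'L': q2 → q2
  read 'L': q2 → q2
  read 'R': q2 → q2
  read 'L': q2 → q2
  read 'R': q2 → q2
  end q2, accepted
w4:
  start at q3
  read 'R': q3 → q2
  read 'L': q2 → q2
  read 'L': q2 → q2
  read 'R': q2 → q2
  read 'L': q2 → q2
  end q2, accepted
w5:
  start at q3
  read 'R': q3 → q2
  read 'R': q2 → q2
  read 'L': q2 → q2
  end q2, accepted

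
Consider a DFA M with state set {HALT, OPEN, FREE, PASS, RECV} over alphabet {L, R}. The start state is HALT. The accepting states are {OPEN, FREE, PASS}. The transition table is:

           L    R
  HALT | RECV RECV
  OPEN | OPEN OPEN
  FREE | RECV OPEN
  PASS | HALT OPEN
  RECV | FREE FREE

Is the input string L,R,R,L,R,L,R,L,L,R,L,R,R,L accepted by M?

Trace: HALT -L-> RECV -R-> FREE -R-> OPEN -L-> OPEN -R-> OPEN -L-> OPEN -R-> OPEN -L-> OPEN -L-> OPEN -R-> OPEN -L-> OPEN -R-> OPEN -R-> OPEN -L-> OPEN
End state OPEN is accepting.

Yes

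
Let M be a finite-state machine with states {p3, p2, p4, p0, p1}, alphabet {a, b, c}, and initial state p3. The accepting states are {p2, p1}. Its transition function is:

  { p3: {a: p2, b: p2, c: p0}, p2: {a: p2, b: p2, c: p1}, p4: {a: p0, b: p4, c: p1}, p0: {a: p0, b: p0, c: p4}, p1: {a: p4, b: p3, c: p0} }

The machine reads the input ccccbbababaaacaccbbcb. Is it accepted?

start at p3
read 'c': p3 → p0
read 'c': p0 → p4
read 'c': p4 → p1
read 'c': p1 → p0
read 'b': p0 → p0
read 'b': p0 → p0
read 'a': p0 → p0
read 'b': p0 → p0
read 'a': p0 → p0
read 'b': p0 → p0
read 'a': p0 → p0
read 'a': p0 → p0
read 'a': p0 → p0
read 'c': p0 → p4
read 'a': p4 → p0
read 'c': p0 → p4
read 'c': p4 → p1
read 'b': p1 → p3
read 'b': p3 → p2
read 'c': p2 → p1
read 'b': p1 → p3
End state p3 is not accepting.

No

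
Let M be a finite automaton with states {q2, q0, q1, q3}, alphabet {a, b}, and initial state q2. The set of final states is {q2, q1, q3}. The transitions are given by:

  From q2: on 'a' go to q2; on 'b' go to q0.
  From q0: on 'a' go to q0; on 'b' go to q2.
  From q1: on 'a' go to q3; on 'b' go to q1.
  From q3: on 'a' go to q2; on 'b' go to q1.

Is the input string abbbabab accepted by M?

No

q2 → q2 → q0 → q2 → q0 → q0 → q2 → q2 → q0
End state q0 is not accepting.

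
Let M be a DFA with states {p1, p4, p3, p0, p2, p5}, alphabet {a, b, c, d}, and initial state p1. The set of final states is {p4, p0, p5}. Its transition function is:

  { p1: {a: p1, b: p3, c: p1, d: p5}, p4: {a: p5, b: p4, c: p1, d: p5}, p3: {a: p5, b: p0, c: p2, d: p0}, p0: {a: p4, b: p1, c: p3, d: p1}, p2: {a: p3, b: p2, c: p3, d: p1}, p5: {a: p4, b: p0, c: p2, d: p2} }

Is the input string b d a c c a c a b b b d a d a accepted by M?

Trace: p1 -b-> p3 -d-> p0 -a-> p4 -c-> p1 -c-> p1 -a-> p1 -c-> p1 -a-> p1 -b-> p3 -b-> p0 -b-> p1 -d-> p5 -a-> p4 -d-> p5 -a-> p4
End state p4 is accepting.

Yes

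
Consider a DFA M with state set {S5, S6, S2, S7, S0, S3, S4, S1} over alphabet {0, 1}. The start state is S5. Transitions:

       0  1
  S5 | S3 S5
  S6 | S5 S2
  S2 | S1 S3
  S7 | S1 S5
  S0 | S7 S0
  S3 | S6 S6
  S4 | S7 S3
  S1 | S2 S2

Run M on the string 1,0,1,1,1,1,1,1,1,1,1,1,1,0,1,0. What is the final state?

Trace: S5 -1-> S5 -0-> S3 -1-> S6 -1-> S2 -1-> S3 -1-> S6 -1-> S2 -1-> S3 -1-> S6 -1-> S2 -1-> S3 -1-> S6 -1-> S2 -0-> S1 -1-> S2 -0-> S1

S1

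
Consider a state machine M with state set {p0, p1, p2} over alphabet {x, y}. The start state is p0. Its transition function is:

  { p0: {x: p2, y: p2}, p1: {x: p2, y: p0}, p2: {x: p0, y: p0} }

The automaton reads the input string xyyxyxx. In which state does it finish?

Trace: p0 -x-> p2 -y-> p0 -y-> p2 -x-> p0 -y-> p2 -x-> p0 -x-> p2

p2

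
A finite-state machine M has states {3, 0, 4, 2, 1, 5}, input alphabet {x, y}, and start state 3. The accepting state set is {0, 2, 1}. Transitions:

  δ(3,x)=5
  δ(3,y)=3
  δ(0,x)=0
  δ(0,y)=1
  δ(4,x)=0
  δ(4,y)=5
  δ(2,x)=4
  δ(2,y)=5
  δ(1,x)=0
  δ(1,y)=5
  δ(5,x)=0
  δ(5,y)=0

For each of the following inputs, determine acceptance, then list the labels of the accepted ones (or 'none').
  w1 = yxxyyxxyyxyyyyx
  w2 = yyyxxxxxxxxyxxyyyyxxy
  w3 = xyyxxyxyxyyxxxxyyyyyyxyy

w1, w2

w1: Trace: 3 -y-> 3 -x-> 5 -x-> 0 -y-> 1 -y-> 5 -x-> 0 -x-> 0 -y-> 1 -y-> 5 -x-> 0 -y-> 1 -y-> 5 -y-> 0 -y-> 1 -x-> 0  → end 0, accepted
w2: Trace: 3 -y-> 3 -y-> 3 -y-> 3 -x-> 5 -x-> 0 -x-> 0 -x-> 0 -x-> 0 -x-> 0 -x-> 0 -x-> 0 -y-> 1 -x-> 0 -x-> 0 -y-> 1 -y-> 5 -y-> 0 -y-> 1 -x-> 0 -x-> 0 -y-> 1  → end 1, accepted
w3: Trace: 3 -x-> 5 -y-> 0 -y-> 1 -x-> 0 -x-> 0 -y-> 1 -x-> 0 -y-> 1 -x-> 0 -y-> 1 -y-> 5 -x-> 0 -x-> 0 -x-> 0 -x-> 0 -y-> 1 -y-> 5 -y-> 0 -y-> 1 -y-> 5 -y-> 0 -x-> 0 -y-> 1 -y-> 5  → end 5, rejected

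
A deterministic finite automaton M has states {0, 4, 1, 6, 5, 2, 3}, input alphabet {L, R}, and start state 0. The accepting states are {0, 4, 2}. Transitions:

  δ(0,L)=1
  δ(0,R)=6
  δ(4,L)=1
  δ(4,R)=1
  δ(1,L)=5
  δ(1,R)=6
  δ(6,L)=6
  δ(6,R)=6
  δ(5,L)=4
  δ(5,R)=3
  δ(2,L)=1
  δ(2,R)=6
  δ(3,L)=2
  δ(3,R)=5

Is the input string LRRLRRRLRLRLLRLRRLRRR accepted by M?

start at 0
read 'L': 0 → 1
read 'R': 1 → 6
read 'R': 6 → 6
read 'L': 6 → 6
read 'R': 6 → 6
read 'R': 6 → 6
read 'R': 6 → 6
read 'L': 6 → 6
read 'R': 6 → 6
read 'L': 6 → 6
read 'R': 6 → 6
read 'L': 6 → 6
read 'L': 6 → 6
read 'R': 6 → 6
read 'L': 6 → 6
read 'R': 6 → 6
read 'R': 6 → 6
read 'L': 6 → 6
read 'R': 6 → 6
read 'R': 6 → 6
read 'R': 6 → 6
End state 6 is not accepting.

No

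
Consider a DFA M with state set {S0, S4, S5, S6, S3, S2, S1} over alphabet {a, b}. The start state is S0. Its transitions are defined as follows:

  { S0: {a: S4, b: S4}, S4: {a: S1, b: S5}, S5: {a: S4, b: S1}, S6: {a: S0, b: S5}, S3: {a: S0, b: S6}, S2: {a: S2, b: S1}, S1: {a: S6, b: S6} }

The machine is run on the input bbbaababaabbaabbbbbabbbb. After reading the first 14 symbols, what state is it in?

S0 → S4 → S5 → S1 → S6 → S0 → S4 → S1 → S6 → S0 → S4 → S5 → S1 → S6 → S0
After 14 symbols: S0.

S0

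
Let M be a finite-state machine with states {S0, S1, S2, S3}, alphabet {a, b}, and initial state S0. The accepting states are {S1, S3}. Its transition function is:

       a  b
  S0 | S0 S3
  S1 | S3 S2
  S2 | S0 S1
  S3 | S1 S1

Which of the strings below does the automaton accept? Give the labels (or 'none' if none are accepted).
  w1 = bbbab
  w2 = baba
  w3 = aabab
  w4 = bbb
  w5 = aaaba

w1: Trace: S0 -b-> S3 -b-> S1 -b-> S2 -a-> S0 -b-> S3  → end S3, accepted
w2: Trace: S0 -b-> S3 -a-> S1 -b-> S2 -a-> S0  → end S0, rejected
w3: Trace: S0 -a-> S0 -a-> S0 -b-> S3 -a-> S1 -b-> S2  → end S2, rejected
w4: Trace: S0 -b-> S3 -b-> S1 -b-> S2  → end S2, rejected
w5: Trace: S0 -a-> S0 -a-> S0 -a-> S0 -b-> S3 -a-> S1  → end S1, accepted

w1, w5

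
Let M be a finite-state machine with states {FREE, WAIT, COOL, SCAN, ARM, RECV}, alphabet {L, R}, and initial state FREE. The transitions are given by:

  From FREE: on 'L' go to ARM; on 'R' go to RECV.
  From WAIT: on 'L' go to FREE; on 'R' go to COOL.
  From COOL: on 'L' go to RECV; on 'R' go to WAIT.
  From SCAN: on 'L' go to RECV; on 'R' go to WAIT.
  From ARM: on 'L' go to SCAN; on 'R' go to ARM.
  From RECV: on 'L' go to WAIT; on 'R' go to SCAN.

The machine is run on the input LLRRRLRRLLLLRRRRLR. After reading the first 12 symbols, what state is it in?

ARM

start at FREE
read 'L': FREE → ARM
read 'L': ARM → SCAN
read 'R': SCAN → WAIT
read 'R': WAIT → COOL
read 'R': COOL → WAIT
read 'L': WAIT → FREE
read 'R': FREE → RECV
read 'R': RECV → SCAN
read 'L': SCAN → RECV
read 'L': RECV → WAIT
read 'L': WAIT → FREE
read 'L': FREE → ARM
After 12 symbols: ARM.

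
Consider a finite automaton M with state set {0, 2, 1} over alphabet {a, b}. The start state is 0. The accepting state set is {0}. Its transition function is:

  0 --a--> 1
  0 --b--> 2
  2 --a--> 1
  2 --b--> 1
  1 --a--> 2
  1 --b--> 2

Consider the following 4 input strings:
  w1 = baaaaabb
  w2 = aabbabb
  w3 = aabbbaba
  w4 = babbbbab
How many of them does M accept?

w1: 0 → 2 → 1 → 2 → 1 → 2 → 1 → 2 → 1  → end 1, rejected
w2: 0 → 1 → 2 → 1 → 2 → 1 → 2 → 1  → end 1, rejected
w3: 0 → 1 → 2 → 1 → 2 → 1 → 2 → 1 → 2  → end 2, rejected
w4: 0 → 2 → 1 → 2 → 1 → 2 → 1 → 2 → 1  → end 1, rejected

0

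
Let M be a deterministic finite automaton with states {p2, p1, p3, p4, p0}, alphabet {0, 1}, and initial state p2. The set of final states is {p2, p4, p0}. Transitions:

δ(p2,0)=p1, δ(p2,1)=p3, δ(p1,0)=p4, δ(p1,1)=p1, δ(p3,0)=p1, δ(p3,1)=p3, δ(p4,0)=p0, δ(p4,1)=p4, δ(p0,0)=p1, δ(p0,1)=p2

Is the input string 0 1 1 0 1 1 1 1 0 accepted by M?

Trace: p2 -0-> p1 -1-> p1 -1-> p1 -0-> p4 -1-> p4 -1-> p4 -1-> p4 -1-> p4 -0-> p0
End state p0 is accepting.

Yes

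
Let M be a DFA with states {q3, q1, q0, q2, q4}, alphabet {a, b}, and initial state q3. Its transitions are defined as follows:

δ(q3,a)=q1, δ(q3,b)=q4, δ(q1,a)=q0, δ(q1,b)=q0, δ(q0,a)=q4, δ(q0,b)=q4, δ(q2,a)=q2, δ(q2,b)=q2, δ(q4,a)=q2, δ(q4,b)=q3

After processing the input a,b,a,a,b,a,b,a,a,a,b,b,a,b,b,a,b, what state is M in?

q3 → q1 → q0 → q4 → q2 → q2 → q2 → q2 → q2 → q2 → q2 → q2 → q2 → q2 → q2 → q2 → q2 → q2

q2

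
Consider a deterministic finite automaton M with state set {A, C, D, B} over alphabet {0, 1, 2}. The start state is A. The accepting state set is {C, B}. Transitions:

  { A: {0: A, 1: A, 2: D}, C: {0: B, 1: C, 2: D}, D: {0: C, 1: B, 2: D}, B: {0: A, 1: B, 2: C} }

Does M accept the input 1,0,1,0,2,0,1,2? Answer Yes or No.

No

Trace: A -1-> A -0-> A -1-> A -0-> A -2-> D -0-> C -1-> C -2-> D
End state D is not accepting.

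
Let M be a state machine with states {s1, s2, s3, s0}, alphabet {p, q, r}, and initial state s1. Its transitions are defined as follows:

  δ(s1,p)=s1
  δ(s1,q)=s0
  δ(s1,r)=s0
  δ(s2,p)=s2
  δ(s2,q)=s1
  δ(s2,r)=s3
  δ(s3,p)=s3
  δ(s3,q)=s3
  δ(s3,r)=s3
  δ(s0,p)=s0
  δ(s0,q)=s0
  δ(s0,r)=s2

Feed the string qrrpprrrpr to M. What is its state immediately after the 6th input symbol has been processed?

s1 → s0 → s2 → s3 → s3 → s3 → s3
After 6 symbols: s3.

s3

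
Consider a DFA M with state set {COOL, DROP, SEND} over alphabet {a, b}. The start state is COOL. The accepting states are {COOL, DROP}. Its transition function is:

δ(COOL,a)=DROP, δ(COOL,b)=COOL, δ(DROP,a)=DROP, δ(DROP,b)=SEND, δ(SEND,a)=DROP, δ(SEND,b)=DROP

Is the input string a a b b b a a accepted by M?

Yes

Trace: COOL -a-> DROP -a-> DROP -b-> SEND -b-> DROP -b-> SEND -a-> DROP -a-> DROP
End state DROP is accepting.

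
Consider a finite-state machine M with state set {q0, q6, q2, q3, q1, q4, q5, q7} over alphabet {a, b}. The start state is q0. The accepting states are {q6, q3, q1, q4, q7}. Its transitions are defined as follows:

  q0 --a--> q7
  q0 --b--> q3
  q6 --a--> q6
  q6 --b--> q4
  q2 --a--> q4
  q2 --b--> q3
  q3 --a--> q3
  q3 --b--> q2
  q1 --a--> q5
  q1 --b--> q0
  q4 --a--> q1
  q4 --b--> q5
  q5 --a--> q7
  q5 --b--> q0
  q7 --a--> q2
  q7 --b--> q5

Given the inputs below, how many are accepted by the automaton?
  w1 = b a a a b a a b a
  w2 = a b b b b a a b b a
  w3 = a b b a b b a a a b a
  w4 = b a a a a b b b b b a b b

3

w1:
  start at q0
  read 'b': q0 → q3
  read 'a': q3 → q3
  read 'a': q3 → q3
  read 'a': q3 → q3
  read 'b': q3 → q2
  read 'a': q2 → q4
  read 'a': q4 → q1
  read 'b': q1 → q0
  read 'a': q0 → q7
  end q7, accepted
w2:
  start at q0
  read 'a': q0 → q7
  read 'b': q7 → q5
  read 'b': q5 → q0
  read 'b': q0 → q3
  read 'b': q3 → q2
  read 'a': q2 → q4
  read 'a': q4 → q1
  read 'b': q1 → q0
  read 'b': q0 → q3
  read 'a': q3 → q3
  end q3, accepted
w3:
  start at q0
  read 'a': q0 → q7
  read 'b': q7 → q5
  read 'b': q5 → q0
  read 'a': q0 → q7
  read 'b': q7 → q5
  read 'b': q5 → q0
  read 'a': q0 → q7
  read 'a': q7 → q2
  read 'a': q2 → q4
  read 'b': q4 → q5
  read 'a': q5 → q7
  end q7, accepted
w4:
  start at q0
  read 'b': q0 → q3
  read 'a': q3 → q3
  read 'a': q3 → q3
  read 'a': q3 → q3
  read 'a': q3 → q3
  read 'b': q3 → q2
  read 'b': q2 → q3
  read 'b': q3 → q2
  read 'b': q2 → q3
  read 'b': q3 → q2
  read 'a': q2 → q4
  read 'b': q4 → q5
  read 'b': q5 → q0
  end q0, rejected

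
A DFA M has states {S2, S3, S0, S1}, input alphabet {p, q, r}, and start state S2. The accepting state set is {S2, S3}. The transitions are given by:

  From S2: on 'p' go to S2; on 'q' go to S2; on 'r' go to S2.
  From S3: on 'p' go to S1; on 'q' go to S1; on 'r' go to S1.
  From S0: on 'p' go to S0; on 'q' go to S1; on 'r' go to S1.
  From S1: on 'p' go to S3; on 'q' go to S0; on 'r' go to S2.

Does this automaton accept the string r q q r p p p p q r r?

Trace: S2 -r-> S2 -q-> S2 -q-> S2 -r-> S2 -p-> S2 -p-> S2 -p-> S2 -p-> S2 -q-> S2 -r-> S2 -r-> S2
End state S2 is accepting.

Yes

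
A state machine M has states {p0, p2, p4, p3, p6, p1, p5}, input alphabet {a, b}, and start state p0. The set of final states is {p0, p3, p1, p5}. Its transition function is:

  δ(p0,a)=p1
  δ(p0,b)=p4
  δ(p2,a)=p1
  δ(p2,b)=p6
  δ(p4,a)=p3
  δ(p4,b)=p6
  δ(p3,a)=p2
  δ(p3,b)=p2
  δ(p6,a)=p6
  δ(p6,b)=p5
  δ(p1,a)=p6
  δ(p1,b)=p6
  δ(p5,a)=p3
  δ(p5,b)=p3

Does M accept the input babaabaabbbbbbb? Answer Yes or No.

Yes

p0 → p4 → p3 → p2 → p1 → p6 → p5 → p3 → p2 → p6 → p5 → p3 → p2 → p6 → p5 → p3
End state p3 is accepting.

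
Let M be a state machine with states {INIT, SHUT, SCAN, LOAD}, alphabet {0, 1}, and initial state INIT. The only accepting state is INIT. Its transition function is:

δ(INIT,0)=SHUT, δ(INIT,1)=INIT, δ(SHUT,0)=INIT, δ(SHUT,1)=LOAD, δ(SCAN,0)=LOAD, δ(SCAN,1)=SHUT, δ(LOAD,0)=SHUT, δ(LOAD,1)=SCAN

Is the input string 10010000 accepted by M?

Yes

INIT → INIT → SHUT → INIT → INIT → SHUT → INIT → SHUT → INIT
End state INIT is accepting.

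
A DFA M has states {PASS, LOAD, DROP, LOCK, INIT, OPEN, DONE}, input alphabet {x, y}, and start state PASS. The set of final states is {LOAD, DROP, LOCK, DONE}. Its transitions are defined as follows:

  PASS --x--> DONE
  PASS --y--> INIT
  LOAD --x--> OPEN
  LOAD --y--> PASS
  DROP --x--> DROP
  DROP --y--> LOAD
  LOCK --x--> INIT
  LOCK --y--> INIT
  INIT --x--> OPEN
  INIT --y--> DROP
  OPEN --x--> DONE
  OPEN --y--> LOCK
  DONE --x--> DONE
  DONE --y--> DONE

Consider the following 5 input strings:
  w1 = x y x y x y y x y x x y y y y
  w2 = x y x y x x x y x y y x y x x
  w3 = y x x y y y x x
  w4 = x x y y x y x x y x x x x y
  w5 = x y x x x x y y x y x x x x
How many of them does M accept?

5

w1: Trace: PASS -x-> DONE -y-> DONE -x-> DONE -y-> DONE -x-> DONE -y-> DONE -y-> DONE -x-> DONE -y-> DONE -x-> DONE -x-> DONE -y-> DONE -y-> DONE -y-> DONE -y-> DONE  → end DONE, accepted
w2: Trace: PASS -x-> DONE -y-> DONE -x-> DONE -y-> DONE -x-> DONE -x-> DONE -x-> DONE -y-> DONE -x-> DONE -y-> DONE -y-> DONE -x-> DONE -y-> DONE -x-> DONE -x-> DONE  → end DONE, accepted
w3: Trace: PASS -y-> INIT -x-> OPEN -x-> DONE -y-> DONE -y-> DONE -y-> DONE -x-> DONE -x-> DONE  → end DONE, accepted
w4: Trace: PASS -x-> DONE -x-> DONE -y-> DONE -y-> DONE -x-> DONE -y-> DONE -x-> DONE -x-> DONE -y-> DONE -x-> DONE -x-> DONE -x-> DONE -x-> DONE -y-> DONE  → end DONE, accepted
w5: Trace: PASS -x-> DONE -y-> DONE -x-> DONE -x-> DONE -x-> DONE -x-> DONE -y-> DONE -y-> DONE -x-> DONE -y-> DONE -x-> DONE -x-> DONE -x-> DONE -x-> DONE  → end DONE, accepted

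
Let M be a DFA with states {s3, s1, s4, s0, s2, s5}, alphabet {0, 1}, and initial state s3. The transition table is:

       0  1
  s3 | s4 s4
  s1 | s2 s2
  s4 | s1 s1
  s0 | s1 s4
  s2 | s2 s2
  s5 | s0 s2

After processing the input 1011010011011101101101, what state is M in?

Trace: s3 -1-> s4 -0-> s1 -1-> s2 -1-> s2 -0-> s2 -1-> s2 -0-> s2 -0-> s2 -1-> s2 -1-> s2 -0-> s2 -1-> s2 -1-> s2 -1-> s2 -0-> s2 -1-> s2 -1-> s2 -0-> s2 -1-> s2 -1-> s2 -0-> s2 -1-> s2

s2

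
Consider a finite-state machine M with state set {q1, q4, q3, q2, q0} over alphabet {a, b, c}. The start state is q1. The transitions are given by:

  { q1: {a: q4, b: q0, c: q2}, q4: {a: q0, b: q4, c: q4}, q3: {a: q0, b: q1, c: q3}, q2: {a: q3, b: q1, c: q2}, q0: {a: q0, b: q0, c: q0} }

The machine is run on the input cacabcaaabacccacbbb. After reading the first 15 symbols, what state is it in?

q1 → q2 → q3 → q3 → q0 → q0 → q0 → q0 → q0 → q0 → q0 → q0 → q0 → q0 → q0 → q0
After 15 symbols: q0.

q0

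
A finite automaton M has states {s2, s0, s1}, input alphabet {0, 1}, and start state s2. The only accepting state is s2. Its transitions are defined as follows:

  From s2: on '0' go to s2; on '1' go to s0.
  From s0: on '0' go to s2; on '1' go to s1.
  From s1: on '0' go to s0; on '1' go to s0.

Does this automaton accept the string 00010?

Yes

start at s2
read '0': s2 → s2
read '0': s2 → s2
read '0': s2 → s2
read '1': s2 → s0
read '0': s0 → s2
End state s2 is accepting.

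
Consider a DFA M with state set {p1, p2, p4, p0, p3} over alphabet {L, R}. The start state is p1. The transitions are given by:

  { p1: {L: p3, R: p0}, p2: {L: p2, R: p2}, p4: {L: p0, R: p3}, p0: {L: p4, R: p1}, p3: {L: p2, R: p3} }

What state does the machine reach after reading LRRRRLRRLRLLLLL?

p2

Trace: p1 -L-> p3 -R-> p3 -R-> p3 -R-> p3 -R-> p3 -L-> p2 -R-> p2 -R-> p2 -L-> p2 -R-> p2 -L-> p2 -L-> p2 -L-> p2 -L-> p2 -L-> p2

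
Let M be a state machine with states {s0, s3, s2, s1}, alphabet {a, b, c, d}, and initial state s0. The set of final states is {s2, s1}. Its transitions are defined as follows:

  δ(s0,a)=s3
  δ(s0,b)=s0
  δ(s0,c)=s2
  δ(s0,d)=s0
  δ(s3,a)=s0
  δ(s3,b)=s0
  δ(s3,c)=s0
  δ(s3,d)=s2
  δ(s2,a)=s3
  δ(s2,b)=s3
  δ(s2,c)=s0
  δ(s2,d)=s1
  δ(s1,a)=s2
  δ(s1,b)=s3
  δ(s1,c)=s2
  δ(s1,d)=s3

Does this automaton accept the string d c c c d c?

Yes

start at s0
read 'd': s0 → s0
read 'c': s0 → s2
read 'c': s2 → s0
read 'c': s0 → s2
read 'd': s2 → s1
read 'c': s1 → s2
End state s2 is accepting.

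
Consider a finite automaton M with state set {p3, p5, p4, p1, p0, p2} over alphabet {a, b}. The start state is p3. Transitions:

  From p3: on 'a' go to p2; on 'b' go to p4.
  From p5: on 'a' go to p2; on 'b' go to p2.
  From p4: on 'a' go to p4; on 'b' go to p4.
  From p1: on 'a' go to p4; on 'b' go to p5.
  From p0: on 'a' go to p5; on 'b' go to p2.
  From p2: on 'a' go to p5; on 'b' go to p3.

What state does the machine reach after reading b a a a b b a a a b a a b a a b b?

p3 → p4 → p4 → p4 → p4 → p4 → p4 → p4 → p4 → p4 → p4 → p4 → p4 → p4 → p4 → p4 → p4 → p4

p4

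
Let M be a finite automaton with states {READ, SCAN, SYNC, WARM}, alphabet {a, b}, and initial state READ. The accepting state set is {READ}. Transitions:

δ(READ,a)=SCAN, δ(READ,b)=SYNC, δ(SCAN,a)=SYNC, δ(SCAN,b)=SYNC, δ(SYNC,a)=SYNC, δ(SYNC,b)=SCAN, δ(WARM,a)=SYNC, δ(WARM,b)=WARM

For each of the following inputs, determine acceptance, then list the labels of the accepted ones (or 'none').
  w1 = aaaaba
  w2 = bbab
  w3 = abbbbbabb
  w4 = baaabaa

none

w1: READ → SCAN → SYNC → SYNC → SYNC → SCAN → SYNC  → end SYNC, rejected
w2: READ → SYNC → SCAN → SYNC → SCAN  → end SCAN, rejected
w3: READ → SCAN → SYNC → SCAN → SYNC → SCAN → SYNC → SYNC → SCAN → SYNC  → end SYNC, rejected
w4: READ → SYNC → SYNC → SYNC → SYNC → SCAN → SYNC → SYNC  → end SYNC, rejected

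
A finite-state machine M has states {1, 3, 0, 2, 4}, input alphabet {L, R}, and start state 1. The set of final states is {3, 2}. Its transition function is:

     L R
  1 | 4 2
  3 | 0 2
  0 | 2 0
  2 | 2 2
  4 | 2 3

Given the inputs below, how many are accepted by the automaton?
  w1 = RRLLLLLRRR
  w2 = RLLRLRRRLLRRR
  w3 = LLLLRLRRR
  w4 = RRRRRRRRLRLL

w1: Trace: 1 -R-> 2 -R-> 2 -L-> 2 -L-> 2 -L-> 2 -L-> 2 -L-> 2 -R-> 2 -R-> 2 -R-> 2  → end 2, accepted
w2: Trace: 1 -R-> 2 -L-> 2 -L-> 2 -R-> 2 -L-> 2 -R-> 2 -R-> 2 -R-> 2 -L-> 2 -L-> 2 -R-> 2 -R-> 2 -R-> 2  → end 2, accepted
w3: Trace: 1 -L-> 4 -L-> 2 -L-> 2 -L-> 2 -R-> 2 -L-> 2 -R-> 2 -R-> 2 -R-> 2  → end 2, accepted
w4: Trace: 1 -R-> 2 -R-> 2 -R-> 2 -R-> 2 -R-> 2 -R-> 2 -R-> 2 -R-> 2 -L-> 2 -R-> 2 -L-> 2 -L-> 2  → end 2, accepted

4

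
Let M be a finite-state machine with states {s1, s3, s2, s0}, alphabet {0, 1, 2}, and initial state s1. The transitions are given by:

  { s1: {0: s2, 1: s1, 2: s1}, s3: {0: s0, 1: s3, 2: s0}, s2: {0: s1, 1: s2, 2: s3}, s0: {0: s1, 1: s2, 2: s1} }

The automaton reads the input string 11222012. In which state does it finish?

s3

s1 → s1 → s1 → s1 → s1 → s1 → s2 → s2 → s3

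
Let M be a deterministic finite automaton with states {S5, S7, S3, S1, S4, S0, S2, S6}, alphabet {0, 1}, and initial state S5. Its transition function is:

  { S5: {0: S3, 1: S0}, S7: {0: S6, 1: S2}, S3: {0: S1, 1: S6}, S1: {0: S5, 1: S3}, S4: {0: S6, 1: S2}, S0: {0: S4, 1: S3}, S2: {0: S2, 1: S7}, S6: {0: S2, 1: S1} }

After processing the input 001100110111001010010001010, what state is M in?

Trace: S5 -0-> S3 -0-> S1 -1-> S3 -1-> S6 -0-> S2 -0-> S2 -1-> S7 -1-> S2 -0-> S2 -1-> S7 -1-> S2 -1-> S7 -0-> S6 -0-> S2 -1-> S7 -0-> S6 -1-> S1 -0-> S5 -0-> S3 -1-> S6 -0-> S2 -0-> S2 -0-> S2 -1-> S7 -0-> S6 -1-> S1 -0-> S5

S5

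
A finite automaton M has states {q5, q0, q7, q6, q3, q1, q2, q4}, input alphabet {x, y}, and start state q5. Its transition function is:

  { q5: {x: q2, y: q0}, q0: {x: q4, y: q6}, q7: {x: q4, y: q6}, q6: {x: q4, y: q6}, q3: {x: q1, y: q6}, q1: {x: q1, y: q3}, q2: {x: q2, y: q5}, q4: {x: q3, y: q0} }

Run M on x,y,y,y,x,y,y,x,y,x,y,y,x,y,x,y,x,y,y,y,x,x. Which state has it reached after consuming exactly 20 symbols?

q5 → q2 → q5 → q0 → q6 → q4 → q0 → q6 → q4 → q0 → q4 → q0 → q6 → q4 → q0 → q4 → q0 → q4 → q0 → q6 → q6
After 20 symbols: q6.

q6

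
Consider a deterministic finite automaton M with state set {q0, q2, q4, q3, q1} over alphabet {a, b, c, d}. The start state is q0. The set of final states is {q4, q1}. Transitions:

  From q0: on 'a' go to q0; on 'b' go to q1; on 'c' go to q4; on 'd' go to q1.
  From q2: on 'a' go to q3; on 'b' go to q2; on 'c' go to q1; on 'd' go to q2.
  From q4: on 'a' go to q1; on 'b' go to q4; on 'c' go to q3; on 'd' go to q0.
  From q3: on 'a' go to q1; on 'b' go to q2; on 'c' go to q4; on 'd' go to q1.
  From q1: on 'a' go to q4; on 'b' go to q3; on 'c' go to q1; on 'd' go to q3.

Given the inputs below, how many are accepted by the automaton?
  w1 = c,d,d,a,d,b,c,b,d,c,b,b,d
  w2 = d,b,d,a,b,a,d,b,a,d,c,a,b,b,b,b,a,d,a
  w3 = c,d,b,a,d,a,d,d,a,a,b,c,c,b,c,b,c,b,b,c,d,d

2

w1: Trace: q0 -c-> q4 -d-> q0 -d-> q1 -a-> q4 -d-> q0 -b-> q1 -c-> q1 -b-> q3 -d-> q1 -c-> q1 -b-> q3 -b-> q2 -d-> q2  → end q2, rejected
w2: Trace: q0 -d-> q1 -b-> q3 -d-> q1 -a-> q4 -b-> q4 -a-> q1 -d-> q3 -b-> q2 -a-> q3 -d-> q1 -c-> q1 -a-> q4 -b-> q4 -b-> q4 -b-> q4 -b-> q4 -a-> q1 -d-> q3 -a-> q1  → end q1, accepted
w3: Trace: q0 -c-> q4 -d-> q0 -b-> q1 -a-> q4 -d-> q0 -a-> q0 -d-> q1 -d-> q3 -a-> q1 -a-> q4 -b-> q4 -c-> q3 -c-> q4 -b-> q4 -c-> q3 -b-> q2 -c-> q1 -b-> q3 -b-> q2 -c-> q1 -d-> q3 -d-> q1  → end q1, accepted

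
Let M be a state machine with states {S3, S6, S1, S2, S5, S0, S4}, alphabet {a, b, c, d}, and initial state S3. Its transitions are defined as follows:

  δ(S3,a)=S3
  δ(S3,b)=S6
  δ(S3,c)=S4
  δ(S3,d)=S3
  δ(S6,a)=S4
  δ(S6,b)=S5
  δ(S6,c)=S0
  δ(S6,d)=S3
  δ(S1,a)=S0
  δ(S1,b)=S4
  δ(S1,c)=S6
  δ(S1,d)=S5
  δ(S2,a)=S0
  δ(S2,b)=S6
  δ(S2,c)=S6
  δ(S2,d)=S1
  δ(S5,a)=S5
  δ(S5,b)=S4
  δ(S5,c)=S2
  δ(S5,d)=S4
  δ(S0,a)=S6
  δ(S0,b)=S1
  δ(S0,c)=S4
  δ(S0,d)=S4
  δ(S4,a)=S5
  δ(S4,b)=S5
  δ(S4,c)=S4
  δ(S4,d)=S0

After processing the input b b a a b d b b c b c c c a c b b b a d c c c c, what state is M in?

start at S3
read 'b': S3 → S6
read 'b': S6 → S5
read 'a': S5 → S5
read 'a': S5 → S5
read 'b': S5 → S4
read 'd': S4 → S0
read 'b': S0 → S1
read 'b': S1 → S4
read 'c': S4 → S4
read 'b': S4 → S5
read 'c': S5 → S2
read 'c': S2 → S6
read 'c': S6 → S0
read 'a': S0 → S6
read 'c': S6 → S0
read 'b': S0 → S1
read 'b': S1 → S4
read 'b': S4 → S5
read 'a': S5 → S5
read 'd': S5 → S4
read 'c': S4 → S4
read 'c': S4 → S4
read 'c': S4 → S4
read 'c': S4 → S4

S4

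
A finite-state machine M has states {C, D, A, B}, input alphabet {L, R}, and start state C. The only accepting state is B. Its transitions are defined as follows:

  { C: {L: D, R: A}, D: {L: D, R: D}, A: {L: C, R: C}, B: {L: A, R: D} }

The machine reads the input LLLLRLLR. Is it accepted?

Trace: C -L-> D -L-> D -L-> D -L-> D -R-> D -L-> D -L-> D -R-> D
End state D is not accepting.

No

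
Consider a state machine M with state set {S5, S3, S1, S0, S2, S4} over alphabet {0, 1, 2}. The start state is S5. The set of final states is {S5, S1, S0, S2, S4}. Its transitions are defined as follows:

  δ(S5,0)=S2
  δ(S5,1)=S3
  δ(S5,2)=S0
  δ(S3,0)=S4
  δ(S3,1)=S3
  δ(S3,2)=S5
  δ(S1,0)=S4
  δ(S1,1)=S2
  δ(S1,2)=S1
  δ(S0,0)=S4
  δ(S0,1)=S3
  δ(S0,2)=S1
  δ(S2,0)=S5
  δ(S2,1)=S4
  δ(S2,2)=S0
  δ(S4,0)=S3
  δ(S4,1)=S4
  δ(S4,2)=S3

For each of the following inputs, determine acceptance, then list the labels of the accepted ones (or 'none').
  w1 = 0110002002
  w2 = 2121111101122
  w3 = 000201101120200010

w1, w2

w1:
  start at S5
  read '0': S5 → S2
  read '1': S2 → S4
  read '1': S4 → S4
  read '0': S4 → S3
  read '0': S3 → S4
  read '0': S4 → S3
  read '2': S3 → S5
  read '0': S5 → S2
  read '0': S2 → S5
  read '2': S5 → S0
  end S0, accepted
w2:
  start at S5
  read '2': S5 → S0
  read '1': S0 → S3
  read '2': S3 → S5
  read '1': S5 → S3
  read '1': S3 → S3
  read '1': S3 → S3
  read '1': S3 → S3
  read '1': S3 → S3
  read '0': S3 → S4
  read '1': S4 → S4
  read '1': S4 → S4
  read '2': S4 → S3
  read '2': S3 → S5
  end S5, accepted
w3:
  start at S5
  read '0': S5 → S2
  read '0': S2 → S5
  read '0': S5 → S2
  read '2': S2 → S0
  read '0': S0 → S4
  read '1': S4 → S4
  read '1': S4 → S4
  read '0': S4 → S3
  read '1': S3 → S3
  read '1': S3 → S3
  read '2': S3 → S5
  read '0': S5 → S2
  read '2': S2 → S0
  read '0': S0 → S4
  read '0': S4 → S3
  read '0': S3 → S4
  read '1': S4 → S4
  read '0': S4 → S3
  end S3, rejected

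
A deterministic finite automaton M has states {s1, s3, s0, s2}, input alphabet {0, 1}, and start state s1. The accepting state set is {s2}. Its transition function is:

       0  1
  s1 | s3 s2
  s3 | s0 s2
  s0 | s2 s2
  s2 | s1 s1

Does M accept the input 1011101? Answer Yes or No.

s1 → s2 → s1 → s2 → s1 → s2 → s1 → s2
End state s2 is accepting.

Yes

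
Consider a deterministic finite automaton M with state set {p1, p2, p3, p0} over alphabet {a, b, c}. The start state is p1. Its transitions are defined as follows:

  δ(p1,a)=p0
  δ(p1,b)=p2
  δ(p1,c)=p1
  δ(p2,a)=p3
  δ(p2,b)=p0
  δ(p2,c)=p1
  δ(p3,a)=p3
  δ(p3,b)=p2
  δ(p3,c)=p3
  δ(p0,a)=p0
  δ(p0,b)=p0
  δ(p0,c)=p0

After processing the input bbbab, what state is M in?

p0

p1 → p2 → p0 → p0 → p0 → p0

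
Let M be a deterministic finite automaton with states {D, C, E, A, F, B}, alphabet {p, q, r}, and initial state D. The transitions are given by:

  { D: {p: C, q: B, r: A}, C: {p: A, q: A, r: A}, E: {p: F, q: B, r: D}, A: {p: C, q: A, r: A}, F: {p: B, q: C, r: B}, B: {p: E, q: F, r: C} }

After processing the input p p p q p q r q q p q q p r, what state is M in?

Trace: D -p-> C -p-> A -p-> C -q-> A -p-> C -q-> A -r-> A -q-> A -q-> A -p-> C -q-> A -q-> A -p-> C -r-> A

A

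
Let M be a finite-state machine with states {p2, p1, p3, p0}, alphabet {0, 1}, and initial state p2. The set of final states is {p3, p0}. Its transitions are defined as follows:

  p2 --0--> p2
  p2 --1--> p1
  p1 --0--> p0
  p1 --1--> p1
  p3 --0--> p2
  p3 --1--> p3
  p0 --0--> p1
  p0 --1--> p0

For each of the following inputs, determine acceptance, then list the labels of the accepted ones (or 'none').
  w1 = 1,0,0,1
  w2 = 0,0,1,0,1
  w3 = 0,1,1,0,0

w2

w1: Trace: p2 -1-> p1 -0-> p0 -0-> p1 -1-> p1  → end p1, rejected
w2: Trace: p2 -0-> p2 -0-> p2 -1-> p1 -0-> p0 -1-> p0  → end p0, accepted
w3: Trace: p2 -0-> p2 -1-> p1 -1-> p1 -0-> p0 -0-> p1  → end p1, rejected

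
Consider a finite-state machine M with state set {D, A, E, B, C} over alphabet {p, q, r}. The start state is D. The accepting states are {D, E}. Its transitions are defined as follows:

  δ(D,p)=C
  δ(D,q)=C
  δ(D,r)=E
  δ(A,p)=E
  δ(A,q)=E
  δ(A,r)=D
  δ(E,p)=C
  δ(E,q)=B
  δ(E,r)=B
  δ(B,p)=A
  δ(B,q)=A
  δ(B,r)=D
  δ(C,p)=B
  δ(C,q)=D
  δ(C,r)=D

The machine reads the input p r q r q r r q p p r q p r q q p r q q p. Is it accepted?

No

D → C → D → C → D → C → D → E → B → A → E → B → A → E → B → A → E → C → D → C → D → C
End state C is not accepting.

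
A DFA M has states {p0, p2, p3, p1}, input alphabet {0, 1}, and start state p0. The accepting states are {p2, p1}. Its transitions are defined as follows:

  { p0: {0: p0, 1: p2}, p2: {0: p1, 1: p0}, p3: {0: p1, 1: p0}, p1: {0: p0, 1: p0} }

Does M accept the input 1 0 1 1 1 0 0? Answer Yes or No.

Trace: p0 -1-> p2 -0-> p1 -1-> p0 -1-> p2 -1-> p0 -0-> p0 -0-> p0
End state p0 is not accepting.

No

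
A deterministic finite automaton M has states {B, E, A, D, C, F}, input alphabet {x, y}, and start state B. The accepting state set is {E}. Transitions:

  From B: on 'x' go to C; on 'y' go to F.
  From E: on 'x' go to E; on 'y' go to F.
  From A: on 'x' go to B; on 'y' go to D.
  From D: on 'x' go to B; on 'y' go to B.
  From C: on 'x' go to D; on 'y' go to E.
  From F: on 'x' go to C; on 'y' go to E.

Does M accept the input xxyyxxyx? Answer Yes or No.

No

Trace: B -x-> C -x-> D -y-> B -y-> F -x-> C -x-> D -y-> B -x-> C
End state C is not accepting.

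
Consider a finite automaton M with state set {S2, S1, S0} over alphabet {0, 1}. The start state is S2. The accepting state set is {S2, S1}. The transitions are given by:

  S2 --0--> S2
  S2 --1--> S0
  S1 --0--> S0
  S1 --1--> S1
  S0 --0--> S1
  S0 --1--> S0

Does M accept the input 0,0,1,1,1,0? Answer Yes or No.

Yes

Trace: S2 -0-> S2 -0-> S2 -1-> S0 -1-> S0 -1-> S0 -0-> S1
End state S1 is accepting.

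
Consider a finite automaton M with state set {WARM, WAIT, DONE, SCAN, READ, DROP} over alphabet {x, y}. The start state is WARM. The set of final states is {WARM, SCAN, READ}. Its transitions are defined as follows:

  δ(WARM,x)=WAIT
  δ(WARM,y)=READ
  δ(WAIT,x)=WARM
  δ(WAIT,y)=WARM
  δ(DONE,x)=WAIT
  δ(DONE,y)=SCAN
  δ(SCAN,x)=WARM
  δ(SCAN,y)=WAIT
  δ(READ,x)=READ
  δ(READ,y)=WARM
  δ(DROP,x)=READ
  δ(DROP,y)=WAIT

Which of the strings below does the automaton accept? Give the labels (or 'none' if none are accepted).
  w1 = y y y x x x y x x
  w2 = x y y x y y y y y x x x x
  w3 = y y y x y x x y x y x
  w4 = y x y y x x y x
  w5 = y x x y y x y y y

w1:
  start at WARM
  read 'y': WARM → READ
  read 'y': READ → WARM
  read 'y': WARM → READ
  read 'x': READ → READ
  read 'x': READ → READ
  read 'x': READ → READ
  read 'y': READ → WARM
  read 'x': WARM → WAIT
  read 'x': WAIT → WARM
  end WARM, accepted
w2:
  start at WARM
  read 'x': WARM → WAIT
  read 'y': WAIT → WARM
  read 'y': WARM → READ
  read 'x': READ → READ
  read 'y': READ → WARM
  read 'y': WARM → READ
  read 'y': READ → WARM
  read 'y': WARM → READ
  read 'y': READ → WARM
  read 'x': WARM → WAIT
  read 'x': WAIT → WARM
  read 'x': WARM → WAIT
  read 'x': WAIT → WARM
  end WARM, accepted
w3:
  start at WARM
  read 'y': WARM → READ
  read 'y': READ → WARM
  read 'y': WARM → READ
  read 'x': READ → READ
  read 'y': READ → WARM
  read 'x': WARM → WAIT
  read 'x': WAIT → WARM
  read 'y': WARM → READ
  read 'x': READ → READ
  read 'y': READ → WARM
  read 'x': WARM → WAIT
  end WAIT, rejected
w4:
  start at WARM
  read 'y': WARM → READ
  read 'x': READ → READ
  read 'y': READ → WARM
  read 'y': WARM → READ
  read 'x': READ → READ
  read 'x': READ → READ
  read 'y': READ → WARM
  read 'x': WARM → WAIT
  end WAIT, rejected
w5:
  start at WARM
  read 'y': WARM → READ
  read 'x': READ → READ
  read 'x': READ → READ
  read 'y': READ → WARM
  read 'y': WARM → READ
  read 'x': READ → READ
  read 'y': READ → WARM
  read 'y': WARM → READ
  read 'y': READ → WARM
  end WARM, accepted

w1, w2, w5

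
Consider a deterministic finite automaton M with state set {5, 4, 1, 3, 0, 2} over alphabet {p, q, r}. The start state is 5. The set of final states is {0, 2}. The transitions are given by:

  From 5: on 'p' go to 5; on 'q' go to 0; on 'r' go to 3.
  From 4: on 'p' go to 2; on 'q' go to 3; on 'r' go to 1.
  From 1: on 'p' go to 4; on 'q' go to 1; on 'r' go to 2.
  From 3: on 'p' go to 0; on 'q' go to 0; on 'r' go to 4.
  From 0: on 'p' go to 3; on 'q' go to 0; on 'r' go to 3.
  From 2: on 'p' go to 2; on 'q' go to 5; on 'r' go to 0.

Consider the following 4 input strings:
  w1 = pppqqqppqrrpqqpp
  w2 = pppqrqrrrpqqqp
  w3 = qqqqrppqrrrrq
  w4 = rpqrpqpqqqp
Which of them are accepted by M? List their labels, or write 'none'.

w1:
  start at 5
  read 'p': 5 → 5
  read 'p': 5 → 5
  read 'p': 5 → 5
  read 'q': 5 → 0
  read 'q': 0 → 0
  read 'q': 0 → 0
  read 'p': 0 → 3
  read 'p': 3 → 0
  read 'q': 0 → 0
  read 'r': 0 → 3
  read 'r': 3 → 4
  read 'p': 4 → 2
  read 'q': 2 → 5
  read 'q': 5 → 0
  read 'p': 0 → 3
  read 'p': 3 → 0
  end 0, accepted
w2:
  start at 5
  read 'p': 5 → 5
  read 'p': 5 → 5
  read 'p': 5 → 5
  read 'q': 5 → 0
  read 'r': 0 → 3
  read 'q': 3 → 0
  read 'r': 0 → 3
  read 'r': 3 → 4
  read 'r': 4 → 1
  read 'p': 1 → 4
  read 'q': 4 → 3
  read 'q': 3 → 0
  read 'q': 0 → 0
  read 'p': 0 → 3
  end 3, rejected
w3:
  start at 5
  read 'q': 5 → 0
  read 'q': 0 → 0
  read 'q': 0 → 0
  read 'q': 0 → 0
  read 'r': 0 → 3
  read 'p': 3 → 0
  read 'p': 0 → 3
  read 'q': 3 → 0
  read 'r': 0 → 3
  read 'r': 3 → 4
  read 'r': 4 → 1
  read 'r': 1 → 2
  read 'q': 2 → 5
  end 5, rejected
w4:
  start at 5
  read 'r': 5 → 3
  read 'p': 3 → 0
  read 'q': 0 → 0
  read 'r': 0 → 3
  read 'p': 3 → 0
  read 'q': 0 → 0
  read 'p': 0 → 3
  read 'q': 3 → 0
  read 'q': 0 → 0
  read 'q': 0 → 0
  read 'p': 0 → 3
  end 3, rejected

w1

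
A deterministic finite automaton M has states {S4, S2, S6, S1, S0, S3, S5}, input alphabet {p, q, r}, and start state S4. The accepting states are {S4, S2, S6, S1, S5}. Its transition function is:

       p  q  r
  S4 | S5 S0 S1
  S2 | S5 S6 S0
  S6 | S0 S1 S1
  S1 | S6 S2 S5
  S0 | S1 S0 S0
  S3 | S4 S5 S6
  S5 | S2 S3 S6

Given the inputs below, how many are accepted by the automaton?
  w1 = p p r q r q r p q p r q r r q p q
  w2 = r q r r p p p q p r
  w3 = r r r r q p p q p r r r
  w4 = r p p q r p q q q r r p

w1: S4 → S5 → S2 → S0 → S0 → S0 → S0 → S0 → S1 → S2 → S5 → S6 → S1 → S5 → S6 → S1 → S6 → S1  → end S1, accepted
w2: S4 → S1 → S2 → S0 → S0 → S1 → S6 → S0 → S0 → S1 → S5  → end S5, accepted
w3: S4 → S1 → S5 → S6 → S1 → S2 → S5 → S2 → S6 → S0 → S0 → S0 → S0  → end S0, rejected
w4: S4 → S1 → S6 → S0 → S0 → S0 → S1 → S2 → S6 → S1 → S5 → S6 → S0  → end S0, rejected

2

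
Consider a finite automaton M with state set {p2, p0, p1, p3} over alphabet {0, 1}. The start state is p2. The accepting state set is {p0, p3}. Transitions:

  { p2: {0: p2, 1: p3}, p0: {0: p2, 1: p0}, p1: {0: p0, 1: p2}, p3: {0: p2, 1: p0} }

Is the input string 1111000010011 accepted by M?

Yes

Trace: p2 -1-> p3 -1-> p0 -1-> p0 -1-> p0 -0-> p2 -0-> p2 -0-> p2 -0-> p2 -1-> p3 -0-> p2 -0-> p2 -1-> p3 -1-> p0
End state p0 is accepting.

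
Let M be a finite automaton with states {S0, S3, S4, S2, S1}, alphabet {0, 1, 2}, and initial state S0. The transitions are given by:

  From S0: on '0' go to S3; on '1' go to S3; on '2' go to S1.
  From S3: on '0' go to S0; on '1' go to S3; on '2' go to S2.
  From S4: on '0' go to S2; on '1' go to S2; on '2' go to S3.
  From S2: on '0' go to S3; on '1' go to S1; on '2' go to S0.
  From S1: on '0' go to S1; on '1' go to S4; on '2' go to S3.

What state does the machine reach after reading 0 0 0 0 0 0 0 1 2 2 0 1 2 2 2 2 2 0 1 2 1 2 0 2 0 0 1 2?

S3

S0 → S3 → S0 → S3 → S0 → S3 → S0 → S3 → S3 → S2 → S0 → S3 → S3 → S2 → S0 → S1 → S3 → S2 → S3 → S3 → S2 → S1 → S3 → S0 → S1 → S1 → S1 → S4 → S3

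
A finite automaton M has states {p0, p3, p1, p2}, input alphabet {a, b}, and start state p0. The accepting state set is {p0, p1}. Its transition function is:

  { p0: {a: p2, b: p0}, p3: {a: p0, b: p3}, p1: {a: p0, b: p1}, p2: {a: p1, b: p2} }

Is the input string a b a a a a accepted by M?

Yes

Trace: p0 -a-> p2 -b-> p2 -a-> p1 -a-> p0 -a-> p2 -a-> p1
End state p1 is accepting.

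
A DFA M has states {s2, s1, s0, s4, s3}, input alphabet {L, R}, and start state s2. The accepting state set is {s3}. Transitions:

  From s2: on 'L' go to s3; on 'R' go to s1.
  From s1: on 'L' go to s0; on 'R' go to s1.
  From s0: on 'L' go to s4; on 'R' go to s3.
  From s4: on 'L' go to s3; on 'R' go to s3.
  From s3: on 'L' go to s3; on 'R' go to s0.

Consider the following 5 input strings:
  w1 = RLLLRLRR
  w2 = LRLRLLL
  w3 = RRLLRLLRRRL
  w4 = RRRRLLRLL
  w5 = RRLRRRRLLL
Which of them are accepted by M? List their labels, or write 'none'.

w2, w4, w5

w1: Trace: s2 -R-> s1 -L-> s0 -L-> s4 -L-> s3 -R-> s0 -L-> s4 -R-> s3 -R-> s0  → end s0, rejected
w2: Trace: s2 -L-> s3 -R-> s0 -L-> s4 -R-> s3 -L-> s3 -L-> s3 -L-> s3  → end s3, accepted
w3: Trace: s2 -R-> s1 -R-> s1 -L-> s0 -L-> s4 -R-> s3 -L-> s3 -L-> s3 -R-> s0 -R-> s3 -R-> s0 -L-> s4  → end s4, rejected
w4: Trace: s2 -R-> s1 -R-> s1 -R-> s1 -R-> s1 -L-> s0 -L-> s4 -R-> s3 -L-> s3 -L-> s3  → end s3, accepted
w5: Trace: s2 -R-> s1 -R-> s1 -L-> s0 -R-> s3 -R-> s0 -R-> s3 -R-> s0 -L-> s4 -L-> s3 -L-> s3  → end s3, accepted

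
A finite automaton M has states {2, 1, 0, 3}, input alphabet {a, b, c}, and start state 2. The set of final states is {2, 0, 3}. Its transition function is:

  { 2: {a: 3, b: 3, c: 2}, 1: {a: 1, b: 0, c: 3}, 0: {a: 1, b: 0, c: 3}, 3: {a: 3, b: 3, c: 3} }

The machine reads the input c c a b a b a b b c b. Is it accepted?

Yes

start at 2
read 'c': 2 → 2
read 'c': 2 → 2
read 'a': 2 → 3
read 'b': 3 → 3
read 'a': 3 → 3
read 'b': 3 → 3
read 'a': 3 → 3
read 'b': 3 → 3
read 'b': 3 → 3
read 'c': 3 → 3
read 'b': 3 → 3
End state 3 is accepting.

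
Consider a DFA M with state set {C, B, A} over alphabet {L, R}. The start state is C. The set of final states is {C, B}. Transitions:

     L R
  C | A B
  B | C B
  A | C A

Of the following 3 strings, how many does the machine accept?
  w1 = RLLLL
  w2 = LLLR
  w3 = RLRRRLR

w1: C → B → C → A → C → A  → end A, rejected
w2: C → A → C → A → A  → end A, rejected
w3: C → B → C → B → B → B → C → B  → end B, accepted

1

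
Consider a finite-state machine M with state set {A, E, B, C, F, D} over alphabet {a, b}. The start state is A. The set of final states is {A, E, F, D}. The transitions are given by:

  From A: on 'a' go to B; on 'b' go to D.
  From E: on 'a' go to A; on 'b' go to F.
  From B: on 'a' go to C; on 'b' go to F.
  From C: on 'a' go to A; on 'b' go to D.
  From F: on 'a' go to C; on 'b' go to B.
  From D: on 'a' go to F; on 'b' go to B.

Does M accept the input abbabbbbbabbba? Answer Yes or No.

start at A
read 'a': A → B
read 'b': B → F
read 'b': F → B
read 'a': B → C
read 'b': C → D
read 'b': D → B
read 'b': B → F
read 'b': F → B
read 'b': B → F
read 'a': F → C
read 'b': C → D
read 'b': D → B
read 'b': B → F
read 'a': F → C
End state C is not accepting.

No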